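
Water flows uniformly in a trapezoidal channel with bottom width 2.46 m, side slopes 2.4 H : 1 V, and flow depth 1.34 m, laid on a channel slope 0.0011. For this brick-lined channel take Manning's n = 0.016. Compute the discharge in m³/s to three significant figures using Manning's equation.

A = (b + z·y)·y = (2.46 + 2.4×1.34)×1.34 = 7.606 m²
P = b + 2y√(1+z²) = 2.46 + 2×1.34×√(1+2.4²) = 9.428 m
R = A/P = 7.606/9.428 = 0.8067 m
Q = (1/n)·A·R^(2/3)·S^(1/2) = (1/0.016) × 7.606 × 0.8067^(2/3) × 0.0011^(1/2) = 13.66 m³/s

13.7 m³/s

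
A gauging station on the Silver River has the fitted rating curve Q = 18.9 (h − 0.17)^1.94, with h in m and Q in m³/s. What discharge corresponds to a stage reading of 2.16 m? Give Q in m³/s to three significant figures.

71.8 m³/s

Q = 18.9 × (2.16 − 0.17)^1.94 = 18.9 × 1.99^1.94 = 71.82 m³/s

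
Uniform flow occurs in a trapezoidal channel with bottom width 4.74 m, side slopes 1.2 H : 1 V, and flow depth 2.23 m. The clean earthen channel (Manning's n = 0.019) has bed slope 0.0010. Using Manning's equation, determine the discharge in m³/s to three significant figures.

34.7 m³/s

A = (b + z·y)·y = (4.74 + 1.2×2.23)×2.23 = 16.54 m²
P = b + 2y√(1+z²) = 4.74 + 2×2.23×√(1+1.2²) = 11.71 m
R = A/P = 16.54/11.71 = 1.413 m
Q = (1/n)·A·R^(2/3)·S^(1/2) = (1/0.019) × 16.54 × 1.413^(2/3) × 0.0010^(1/2) = 34.65 m³/s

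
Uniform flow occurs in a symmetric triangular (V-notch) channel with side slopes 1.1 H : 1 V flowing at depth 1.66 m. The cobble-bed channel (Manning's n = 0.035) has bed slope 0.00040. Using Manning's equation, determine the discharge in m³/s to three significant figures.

1.25 m³/s

A = z·y² = 1.1×1.66² = 3.031 m²
P = 2y√(1+z²) = 2×1.66×√(1+1.1²) = 4.936 m
R = A/P = 3.031/4.936 = 0.6142 m
Q = (1/n)·A·R^(2/3)·S^(1/2) = (1/0.035) × 3.031 × 0.6142^(2/3) × 0.00040^(1/2) = 1.251 m³/s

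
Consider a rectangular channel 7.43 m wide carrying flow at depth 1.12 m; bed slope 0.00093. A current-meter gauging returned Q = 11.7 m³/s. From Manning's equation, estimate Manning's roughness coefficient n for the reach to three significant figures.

0.0196

A = b·y = 7.43 × 1.12 = 8.322 m²
P = b + 2y = 7.43 + 2×1.12 = 9.670 m
R = A/P = 8.322/9.670 = 0.8606 m
n = (1/Q)·A·R^(2/3)·S^(1/2) = (1/11.7) × 8.322 × 0.9047 × 0.03050 = 0.01962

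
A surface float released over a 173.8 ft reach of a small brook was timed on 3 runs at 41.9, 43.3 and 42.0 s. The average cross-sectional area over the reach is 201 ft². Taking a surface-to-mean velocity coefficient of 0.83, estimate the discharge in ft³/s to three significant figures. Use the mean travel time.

t̄ = (41.9 + 43.3 + 42.0) / 3 = 42.4 s
v_surface = L / t̄ = 173.8 / 42.4 = 4.099 ft/s
v_mean = 0.83 × 4.099 = 3.402 ft/s
Q = A × v_mean = 201 × 3.402 = 683.8 ft³/s

684 ft³/s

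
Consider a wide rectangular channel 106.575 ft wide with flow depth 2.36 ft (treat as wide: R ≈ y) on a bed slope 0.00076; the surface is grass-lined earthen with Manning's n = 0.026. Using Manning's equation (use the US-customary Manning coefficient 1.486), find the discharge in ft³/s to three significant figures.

A = b·y = 106.575 × 2.36 = 251.5 ft²
Wide channel: R ≈ y = 2.36 ft
Q = (1.486/n)·A·R^(2/3)·S^(1/2) = (1.486/0.026) × 251.5 × 2.360^(2/3) × 0.00076^(1/2) = 702.5 ft³/s

702 ft³/s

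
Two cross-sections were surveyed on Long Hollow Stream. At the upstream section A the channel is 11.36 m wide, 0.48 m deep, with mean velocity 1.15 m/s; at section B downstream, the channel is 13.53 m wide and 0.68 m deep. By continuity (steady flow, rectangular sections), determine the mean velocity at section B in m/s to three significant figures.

Q = A₁V₁ = (11.36×0.48) × 1.15 = 6.271 m³/s
A₂ = 13.53 × 0.68 = 9.200 m²
V₂ = Q/A₂ = 6.271/9.200 = 0.6816 m/s

0.682 m/s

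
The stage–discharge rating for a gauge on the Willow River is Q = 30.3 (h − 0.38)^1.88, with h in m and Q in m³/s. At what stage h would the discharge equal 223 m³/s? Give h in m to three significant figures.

3.27 m

h − h₀ = (Q/C)^(1/b) = (223/30.3)^(1/1.88) = 2.891 m
h = 0.38 + 2.891 = 3.271 m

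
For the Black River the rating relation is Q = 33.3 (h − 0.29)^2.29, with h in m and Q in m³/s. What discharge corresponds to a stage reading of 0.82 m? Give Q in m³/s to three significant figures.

7.78 m³/s

Q = 33.3 × (0.82 − 0.29)^2.29 = 33.3 × 0.53^2.29 = 7.781 m³/s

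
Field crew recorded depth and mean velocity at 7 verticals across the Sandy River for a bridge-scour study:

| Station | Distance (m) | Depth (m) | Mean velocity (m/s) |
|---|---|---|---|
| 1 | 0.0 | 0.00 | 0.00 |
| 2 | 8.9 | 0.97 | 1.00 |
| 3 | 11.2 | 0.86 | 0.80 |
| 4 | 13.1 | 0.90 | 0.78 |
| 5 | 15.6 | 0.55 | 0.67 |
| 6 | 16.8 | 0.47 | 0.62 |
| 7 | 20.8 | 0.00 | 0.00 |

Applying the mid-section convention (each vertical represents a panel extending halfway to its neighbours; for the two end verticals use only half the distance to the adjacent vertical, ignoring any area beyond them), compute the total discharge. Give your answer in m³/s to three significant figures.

w_2 = (11.2 − 0.0)/2 = 5.6 m; q_2 = 1.00 × 0.97 × 5.6 = 5.432 m³/s
w_3 = (13.1 − 8.9)/2 = 2.1 m; q_3 = 0.80 × 0.86 × 2.1 = 1.445 m³/s
w_4 = (15.6 − 11.2)/2 = 2.2 m; q_4 = 0.78 × 0.90 × 2.2 = 1.544 m³/s
w_5 = (16.8 − 13.1)/2 = 1.85 m; q_5 = 0.67 × 0.55 × 1.85 = 0.6817 m³/s
w_6 = (20.8 − 15.6)/2 = 2.6 m; q_6 = 0.62 × 0.47 × 2.6 = 0.7576 m³/s
Stations 1, 7 contribute zero (depth or velocity is 0).
Q = Σ qᵢ = 9.861 m³/s

9.86 m³/s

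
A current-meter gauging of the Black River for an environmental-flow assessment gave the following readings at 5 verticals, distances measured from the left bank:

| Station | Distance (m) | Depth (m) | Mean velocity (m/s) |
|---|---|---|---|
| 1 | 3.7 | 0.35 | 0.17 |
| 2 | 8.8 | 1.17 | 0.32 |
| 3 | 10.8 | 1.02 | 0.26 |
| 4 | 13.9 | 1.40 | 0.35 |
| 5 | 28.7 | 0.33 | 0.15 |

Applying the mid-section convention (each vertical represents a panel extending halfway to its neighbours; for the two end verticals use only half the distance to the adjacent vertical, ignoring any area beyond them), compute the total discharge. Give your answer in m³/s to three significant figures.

w_1 = (8.8 − 3.7)/2 = 2.55 m; q_1 = 0.17 × 0.35 × 2.55 = 0.1517 m³/s
w_2 = (10.8 − 3.7)/2 = 3.55 m; q_2 = 0.32 × 1.17 × 3.55 = 1.329 m³/s
w_3 = (13.9 − 8.8)/2 = 2.55 m; q_3 = 0.26 × 1.02 × 2.55 = 0.6763 m³/s
w_4 = (28.7 − 10.8)/2 = 8.95 m; q_4 = 0.35 × 1.40 × 8.95 = 4.386 m³/s
w_5 = (28.7 − 13.9)/2 = 7.4 m; q_5 = 0.15 × 0.33 × 7.4 = 0.3663 m³/s
Q = Σ qᵢ = 6.909 m³/s

6.91 m³/s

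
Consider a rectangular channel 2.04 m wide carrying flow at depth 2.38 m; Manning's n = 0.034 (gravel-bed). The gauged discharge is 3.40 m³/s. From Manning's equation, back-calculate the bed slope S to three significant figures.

A = b·y = 2.04 × 2.38 = 4.855 m²
P = b + 2y = 2.04 + 2×2.38 = 6.800 m
R = A/P = 4.855/6.800 = 0.7140 m
S = (Q·n / (1·A·R^(2/3)))² = (3.40×0.034 / (1×4.855×0.7989))² = 0.0008883

0.000888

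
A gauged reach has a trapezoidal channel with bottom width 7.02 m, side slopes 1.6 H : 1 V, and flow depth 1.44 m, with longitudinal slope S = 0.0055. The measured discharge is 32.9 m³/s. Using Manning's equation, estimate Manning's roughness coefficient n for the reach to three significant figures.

A = (b + z·y)·y = (7.02 + 1.6×1.44)×1.44 = 13.43 m²
P = b + 2y√(1+z²) = 7.02 + 2×1.44×√(1+1.6²) = 12.45 m
R = A/P = 13.43/12.45 = 1.078 m
n = (1/Q)·A·R^(2/3)·S^(1/2) = (1/32.9) × 13.43 × 1.051 × 0.07416 = 0.03182

0.0318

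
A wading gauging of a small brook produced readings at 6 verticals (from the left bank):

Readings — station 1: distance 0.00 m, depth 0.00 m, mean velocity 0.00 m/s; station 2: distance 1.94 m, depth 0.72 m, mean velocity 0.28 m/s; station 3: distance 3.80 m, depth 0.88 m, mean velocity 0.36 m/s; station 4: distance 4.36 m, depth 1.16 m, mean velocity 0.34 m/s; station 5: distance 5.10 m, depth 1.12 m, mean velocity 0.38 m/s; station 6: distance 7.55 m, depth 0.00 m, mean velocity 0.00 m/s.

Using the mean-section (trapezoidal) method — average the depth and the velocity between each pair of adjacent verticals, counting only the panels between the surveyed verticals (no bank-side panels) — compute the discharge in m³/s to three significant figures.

Panel 1-2: Δb = 1.94 m, d̄ = (0.00+0.72)/2 = 0.36, v̄ = (0.00+0.28)/2 = 0.14 → q = 1.94×0.36×0.14 = 0.09778 m³/s
Panel 2-3: Δb = 1.86 m, d̄ = (0.72+0.88)/2 = 0.8, v̄ = (0.28+0.36)/2 = 0.32 → q = 1.86×0.8×0.32 = 0.4762 m³/s
Panel 3-4: Δb = 0.56 m, d̄ = (0.88+1.16)/2 = 1.02, v̄ = (0.36+0.34)/2 = 0.35 → q = 0.56×1.02×0.35 = 0.1999 m³/s
Panel 4-5: Δb = 0.74 m, d̄ = (1.16+1.12)/2 = 1.14, v̄ = (0.34+0.38)/2 = 0.36 → q = 0.74×1.14×0.36 = 0.3037 m³/s
Panel 5-6: Δb = 2.45 m, d̄ = (1.12+0.00)/2 = 0.56, v̄ = (0.38+0.00)/2 = 0.19 → q = 2.45×0.56×0.19 = 0.2607 m³/s
Q = Σ q = 1.338 m³/s

1.34 m³/s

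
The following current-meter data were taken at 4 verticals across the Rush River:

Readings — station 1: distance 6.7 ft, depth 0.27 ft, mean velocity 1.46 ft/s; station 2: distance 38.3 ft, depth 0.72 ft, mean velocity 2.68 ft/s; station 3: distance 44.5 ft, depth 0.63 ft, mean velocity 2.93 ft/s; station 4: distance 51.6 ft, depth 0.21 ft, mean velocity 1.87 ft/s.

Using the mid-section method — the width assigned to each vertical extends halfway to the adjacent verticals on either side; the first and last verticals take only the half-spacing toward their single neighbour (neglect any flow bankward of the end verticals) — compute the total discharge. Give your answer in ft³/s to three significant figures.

w_1 = (38.3 − 6.7)/2 = 15.8 ft; q_1 = 1.46 × 0.27 × 15.8 = 6.228 ft³/s
w_2 = (44.5 − 6.7)/2 = 18.9 ft; q_2 = 2.68 × 0.72 × 18.9 = 36.47 ft³/s
w_3 = (51.6 − 38.3)/2 = 6.65 ft; q_3 = 2.93 × 0.63 × 6.65 = 12.28 ft³/s
w_4 = (51.6 − 44.5)/2 = 3.55 ft; q_4 = 1.87 × 0.21 × 3.55 = 1.394 ft³/s
Q = Σ qᵢ = 56.37 ft³/s

56.4 ft³/s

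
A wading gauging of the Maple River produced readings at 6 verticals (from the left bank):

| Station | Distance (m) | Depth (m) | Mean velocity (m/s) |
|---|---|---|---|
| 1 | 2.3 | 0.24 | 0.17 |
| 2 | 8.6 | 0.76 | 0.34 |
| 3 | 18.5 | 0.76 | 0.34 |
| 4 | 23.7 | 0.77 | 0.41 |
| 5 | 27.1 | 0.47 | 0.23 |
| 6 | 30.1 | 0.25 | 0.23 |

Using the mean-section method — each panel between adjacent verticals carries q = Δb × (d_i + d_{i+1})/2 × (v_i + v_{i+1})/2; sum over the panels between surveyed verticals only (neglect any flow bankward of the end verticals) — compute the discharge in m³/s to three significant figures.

Panel 1-2: Δb = 6.3 m, d̄ = (0.24+0.76)/2 = 0.5, v̄ = (0.17+0.34)/2 = 0.255 → q = 6.3×0.5×0.255 = 0.8033 m³/s
Panel 2-3: Δb = 9.9 m, d̄ = (0.76+0.76)/2 = 0.76, v̄ = (0.34+0.34)/2 = 0.34 → q = 9.9×0.76×0.34 = 2.558 m³/s
Panel 3-4: Δb = 5.2 m, d̄ = (0.76+0.77)/2 = 0.765, v̄ = (0.34+0.41)/2 = 0.375 → q = 5.2×0.765×0.375 = 1.492 m³/s
Panel 4-5: Δb = 3.4 m, d̄ = (0.77+0.47)/2 = 0.62, v̄ = (0.41+0.23)/2 = 0.32 → q = 3.4×0.62×0.32 = 0.6746 m³/s
Panel 5-6: Δb = 3 m, d̄ = (0.47+0.25)/2 = 0.36, v̄ = (0.23+0.23)/2 = 0.23 → q = 3×0.36×0.23 = 0.2484 m³/s
Q = Σ q = 5.776 m³/s

5.78 m³/s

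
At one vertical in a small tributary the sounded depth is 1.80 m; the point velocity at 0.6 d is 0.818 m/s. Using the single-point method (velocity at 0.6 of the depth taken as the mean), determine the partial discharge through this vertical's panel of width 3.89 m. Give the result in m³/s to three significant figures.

5.73 m³/s

v̄ = v₀.₆ = 0.818 m/s
q = v̄ × d × w = 0.8180 × 1.80 × 3.89 = 5.728 m³/s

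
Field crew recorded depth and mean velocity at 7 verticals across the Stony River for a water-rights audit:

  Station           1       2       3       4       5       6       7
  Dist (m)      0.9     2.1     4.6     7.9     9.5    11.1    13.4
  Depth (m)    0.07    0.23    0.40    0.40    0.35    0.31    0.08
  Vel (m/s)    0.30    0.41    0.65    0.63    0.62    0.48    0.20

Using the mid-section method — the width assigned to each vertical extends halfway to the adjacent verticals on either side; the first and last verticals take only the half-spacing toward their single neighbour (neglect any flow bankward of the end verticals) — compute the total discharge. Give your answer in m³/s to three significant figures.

w_1 = (2.1 − 0.9)/2 = 0.6 m; q_1 = 0.30 × 0.07 × 0.6 = 0.01260 m³/s
w_2 = (4.6 − 0.9)/2 = 1.85 m; q_2 = 0.41 × 0.23 × 1.85 = 0.1745 m³/s
w_3 = (7.9 − 2.1)/2 = 2.9 m; q_3 = 0.65 × 0.40 × 2.9 = 0.7540 m³/s
w_4 = (9.5 − 4.6)/2 = 2.45 m; q_4 = 0.63 × 0.40 × 2.45 = 0.6174 m³/s
w_5 = (11.1 − 7.9)/2 = 1.6 m; q_5 = 0.62 × 0.35 × 1.6 = 0.3472 m³/s
w_6 = (13.4 − 9.5)/2 = 1.95 m; q_6 = 0.48 × 0.31 × 1.95 = 0.2902 m³/s
w_7 = (13.4 − 11.1)/2 = 1.15 m; q_7 = 0.20 × 0.08 × 1.15 = 0.01840 m³/s
Q = Σ qᵢ = 2.214 m³/s

2.21 m³/s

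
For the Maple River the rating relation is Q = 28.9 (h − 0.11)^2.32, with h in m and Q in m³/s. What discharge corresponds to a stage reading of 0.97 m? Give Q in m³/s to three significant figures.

Q = 28.9 × (0.97 − 0.11)^2.32 = 28.9 × 0.86^2.32 = 20.37 m³/s

20.4 m³/s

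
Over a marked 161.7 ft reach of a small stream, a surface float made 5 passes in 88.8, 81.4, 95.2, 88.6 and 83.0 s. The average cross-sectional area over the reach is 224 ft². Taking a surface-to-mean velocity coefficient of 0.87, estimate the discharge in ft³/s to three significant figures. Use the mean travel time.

361 ft³/s

t̄ = (88.8 + 81.4 + 95.2 + 88.6 + 83.0) / 5 = 87.4 s
v_surface = L / t̄ = 161.7 / 87.4 = 1.850 ft/s
v_mean = 0.87 × 1.850 = 1.610 ft/s
Q = A × v_mean = 224 × 1.610 = 360.6 ft³/s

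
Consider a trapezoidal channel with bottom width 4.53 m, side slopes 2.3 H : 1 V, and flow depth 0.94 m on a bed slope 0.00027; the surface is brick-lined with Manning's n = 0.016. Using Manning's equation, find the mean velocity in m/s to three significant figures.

0.794 m/s

A = (b + z·y)·y = (4.53 + 2.3×0.94)×0.94 = 6.290 m²
P = b + 2y√(1+z²) = 4.53 + 2×0.94×√(1+2.3²) = 9.245 m
R = A/P = 6.290/9.245 = 0.6804 m
Q = (1/n)·A·R^(2/3)·S^(1/2) = (1/0.016) × 6.290 × 0.6804^(2/3) × 0.00027^(1/2) = 4.998 m³/s
V = Q/A = 4.998/6.290 = 0.7945 m/s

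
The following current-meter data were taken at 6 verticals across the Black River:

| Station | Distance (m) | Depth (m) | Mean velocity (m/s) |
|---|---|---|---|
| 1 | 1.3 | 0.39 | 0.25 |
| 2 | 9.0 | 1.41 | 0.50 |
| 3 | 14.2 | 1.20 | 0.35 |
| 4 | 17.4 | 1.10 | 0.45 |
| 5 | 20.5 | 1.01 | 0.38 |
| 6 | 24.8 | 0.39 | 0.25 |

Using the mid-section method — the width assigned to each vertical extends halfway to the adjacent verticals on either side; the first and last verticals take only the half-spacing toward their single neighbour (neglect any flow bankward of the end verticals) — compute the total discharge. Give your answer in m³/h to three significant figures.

35600 m³/h

w_1 = (9.0 − 1.3)/2 = 3.85 m; q_1 = 0.25 × 0.39 × 3.85 = 0.3754 m³/s
w_2 = (14.2 − 1.3)/2 = 6.45 m; q_2 = 0.50 × 1.41 × 6.45 = 4.547 m³/s
w_3 = (17.4 − 9.0)/2 = 4.2 m; q_3 = 0.35 × 1.20 × 4.2 = 1.764 m³/s
w_4 = (20.5 − 14.2)/2 = 3.15 m; q_4 = 0.45 × 1.10 × 3.15 = 1.559 m³/s
w_5 = (24.8 − 17.4)/2 = 3.7 m; q_5 = 0.38 × 1.01 × 3.7 = 1.420 m³/s
w_6 = (24.8 − 20.5)/2 = 2.15 m; q_6 = 0.25 × 0.39 × 2.15 = 0.2096 m³/s
Q = Σ qᵢ = 9.876 m³/s
= 9.876 × 3600 = 35550 m³/h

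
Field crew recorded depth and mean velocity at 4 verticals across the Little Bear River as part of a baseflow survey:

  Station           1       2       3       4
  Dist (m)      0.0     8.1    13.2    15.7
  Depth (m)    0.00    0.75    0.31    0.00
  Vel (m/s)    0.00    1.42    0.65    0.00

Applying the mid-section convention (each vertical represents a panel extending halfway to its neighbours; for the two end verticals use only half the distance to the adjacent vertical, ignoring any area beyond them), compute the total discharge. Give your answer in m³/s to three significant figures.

7.79 m³/s

w_2 = (13.2 − 0.0)/2 = 6.6 m; q_2 = 1.42 × 0.75 × 6.6 = 7.029 m³/s
w_3 = (15.7 − 8.1)/2 = 3.8 m; q_3 = 0.65 × 0.31 × 3.8 = 0.7657 m³/s
Stations 1, 4 contribute zero (depth or velocity is 0).
Q = Σ qᵢ = 7.795 m³/s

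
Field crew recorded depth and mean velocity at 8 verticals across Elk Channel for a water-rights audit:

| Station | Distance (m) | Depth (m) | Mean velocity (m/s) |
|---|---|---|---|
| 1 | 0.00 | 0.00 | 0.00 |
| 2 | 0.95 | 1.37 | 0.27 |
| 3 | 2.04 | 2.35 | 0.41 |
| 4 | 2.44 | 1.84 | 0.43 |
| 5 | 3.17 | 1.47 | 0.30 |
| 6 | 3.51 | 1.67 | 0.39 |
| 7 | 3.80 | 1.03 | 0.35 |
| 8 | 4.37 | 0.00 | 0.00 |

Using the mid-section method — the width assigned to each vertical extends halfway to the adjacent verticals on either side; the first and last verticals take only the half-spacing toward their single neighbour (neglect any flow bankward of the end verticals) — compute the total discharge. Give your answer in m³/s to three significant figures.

w_2 = (2.04 − 0.00)/2 = 1.02 m; q_2 = 0.27 × 1.37 × 1.02 = 0.3773 m³/s
w_3 = (2.44 − 0.95)/2 = 0.745 m; q_3 = 0.41 × 2.35 × 0.745 = 0.7178 m³/s
w_4 = (3.17 − 2.04)/2 = 0.565 m; q_4 = 0.43 × 1.84 × 0.565 = 0.4470 m³/s
w_5 = (3.51 − 2.44)/2 = 0.535 m; q_5 = 0.30 × 1.47 × 0.535 = 0.2359 m³/s
w_6 = (3.80 − 3.17)/2 = 0.315 m; q_6 = 0.39 × 1.67 × 0.315 = 0.2052 m³/s
w_7 = (4.37 − 3.51)/2 = 0.43 m; q_7 = 0.35 × 1.03 × 0.43 = 0.1550 m³/s
Stations 1, 8 contribute zero (depth or velocity is 0).
Q = Σ qᵢ = 2.138 m³/s

2.14 m³/s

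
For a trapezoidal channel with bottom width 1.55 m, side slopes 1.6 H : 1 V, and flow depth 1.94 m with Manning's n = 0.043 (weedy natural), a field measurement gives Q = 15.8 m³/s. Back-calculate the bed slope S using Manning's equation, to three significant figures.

0.00553

A = (b + z·y)·y = (1.55 + 1.6×1.94)×1.94 = 9.029 m²
P = b + 2y√(1+z²) = 1.55 + 2×1.94×√(1+1.6²) = 8.871 m
R = A/P = 9.029/8.871 = 1.018 m
S = (Q·n / (1·A·R^(2/3)))² = (15.8×0.043 / (1×9.029×1.012))² = 0.005531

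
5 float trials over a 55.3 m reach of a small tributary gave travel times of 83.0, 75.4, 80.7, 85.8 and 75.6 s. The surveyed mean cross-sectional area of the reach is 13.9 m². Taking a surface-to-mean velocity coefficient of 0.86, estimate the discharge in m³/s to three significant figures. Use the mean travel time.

8.25 m³/s

t̄ = (83.0 + 75.4 + 80.7 + 85.8 + 75.6) / 5 = 80.1 s
v_surface = L / t̄ = 55.3 / 80.1 = 0.6904 m/s
v_mean = 0.86 × 0.6904 = 0.5937 m/s
Q = A × v_mean = 13.9 × 0.5937 = 8.253 m³/s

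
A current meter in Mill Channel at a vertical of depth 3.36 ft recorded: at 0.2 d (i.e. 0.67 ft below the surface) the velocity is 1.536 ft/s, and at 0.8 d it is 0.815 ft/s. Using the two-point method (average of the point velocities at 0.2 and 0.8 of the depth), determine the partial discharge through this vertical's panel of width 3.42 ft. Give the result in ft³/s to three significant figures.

v̄ = (1.536 + 0.815) / 2 = 1.176 ft/s
q = v̄ × d × w = 1.176 × 3.36 × 3.42 = 13.51 ft³/s

13.5 ft³/s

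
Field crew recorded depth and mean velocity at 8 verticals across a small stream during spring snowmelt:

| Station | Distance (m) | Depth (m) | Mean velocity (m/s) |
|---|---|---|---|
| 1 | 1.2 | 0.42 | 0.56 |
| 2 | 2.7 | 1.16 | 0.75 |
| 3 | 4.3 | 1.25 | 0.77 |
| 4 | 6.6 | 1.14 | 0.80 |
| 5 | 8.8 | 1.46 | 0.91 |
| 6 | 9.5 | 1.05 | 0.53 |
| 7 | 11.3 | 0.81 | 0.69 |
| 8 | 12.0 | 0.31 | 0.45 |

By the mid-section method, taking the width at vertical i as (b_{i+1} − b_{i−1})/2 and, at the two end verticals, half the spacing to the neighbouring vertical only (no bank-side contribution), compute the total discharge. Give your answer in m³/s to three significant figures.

8.82 m³/s

w_1 = (2.7 − 1.2)/2 = 0.75 m; q_1 = 0.56 × 0.42 × 0.75 = 0.1764 m³/s
w_2 = (4.3 − 1.2)/2 = 1.55 m; q_2 = 0.75 × 1.16 × 1.55 = 1.349 m³/s
w_3 = (6.6 − 2.7)/2 = 1.95 m; q_3 = 0.77 × 1.25 × 1.95 = 1.877 m³/s
w_4 = (8.8 − 4.3)/2 = 2.25 m; q_4 = 0.80 × 1.14 × 2.25 = 2.052 m³/s
w_5 = (9.5 − 6.6)/2 = 1.45 m; q_5 = 0.91 × 1.46 × 1.45 = 1.926 m³/s
w_6 = (11.3 − 8.8)/2 = 1.25 m; q_6 = 0.53 × 1.05 × 1.25 = 0.6956 m³/s
w_7 = (12.0 − 9.5)/2 = 1.25 m; q_7 = 0.69 × 0.81 × 1.25 = 0.6986 m³/s
w_8 = (12.0 − 11.3)/2 = 0.35 m; q_8 = 0.45 × 0.31 × 0.35 = 0.04883 m³/s
Q = Σ qᵢ = 8.823 m³/s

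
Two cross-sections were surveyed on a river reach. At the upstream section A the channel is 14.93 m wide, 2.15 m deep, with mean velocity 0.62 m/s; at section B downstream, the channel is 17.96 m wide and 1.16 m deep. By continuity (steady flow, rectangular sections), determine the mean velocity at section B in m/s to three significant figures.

0.955 m/s

Q = A₁V₁ = (14.93×2.15) × 0.62 = 19.90 m³/s
A₂ = 17.96 × 1.16 = 20.83 m²
V₂ = Q/A₂ = 19.90/20.83 = 0.9553 m/s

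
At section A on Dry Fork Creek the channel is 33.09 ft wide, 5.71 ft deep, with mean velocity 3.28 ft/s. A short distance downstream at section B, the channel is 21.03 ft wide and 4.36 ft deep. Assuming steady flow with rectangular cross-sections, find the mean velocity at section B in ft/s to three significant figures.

Q = A₁V₁ = (33.09×5.71) × 3.28 = 619.7 ft³/s
A₂ = 21.03 × 4.36 = 91.69 ft²
V₂ = Q/A₂ = 619.7/91.69 = 6.759 ft/s

6.76 ft/s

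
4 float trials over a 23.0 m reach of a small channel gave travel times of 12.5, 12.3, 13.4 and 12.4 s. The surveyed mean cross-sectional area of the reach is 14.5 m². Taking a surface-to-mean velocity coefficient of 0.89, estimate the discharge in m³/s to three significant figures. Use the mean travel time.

t̄ = (12.5 + 12.3 + 13.4 + 12.4) / 4 = 12.65 s
v_surface = L / t̄ = 23.0 / 12.65 = 1.818 m/s
v_mean = 0.89 × 1.818 = 1.618 m/s
Q = A × v_mean = 14.5 × 1.618 = 23.46 m³/s

23.5 m³/s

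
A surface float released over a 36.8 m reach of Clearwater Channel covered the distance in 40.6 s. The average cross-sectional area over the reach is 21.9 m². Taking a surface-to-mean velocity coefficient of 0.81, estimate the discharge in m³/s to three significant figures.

16.1 m³/s

v_surface = L / t̄ = 36.8 / 40.6 = 0.9064 m/s
v_mean = 0.81 × 0.9064 = 0.7342 m/s
Q = A × v_mean = 21.9 × 0.7342 = 16.08 m³/s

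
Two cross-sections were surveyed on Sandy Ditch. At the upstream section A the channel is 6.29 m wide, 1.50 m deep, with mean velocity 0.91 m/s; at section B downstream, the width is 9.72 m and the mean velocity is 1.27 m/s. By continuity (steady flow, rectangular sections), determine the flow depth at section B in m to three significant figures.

0.696 m

Q = A₁V₁ = (6.29×1.50) × 0.91 = 8.586 m³/s
d₂ = Q/(b₂ V₂) = 8.586/(9.72×1.27) = 0.6955 m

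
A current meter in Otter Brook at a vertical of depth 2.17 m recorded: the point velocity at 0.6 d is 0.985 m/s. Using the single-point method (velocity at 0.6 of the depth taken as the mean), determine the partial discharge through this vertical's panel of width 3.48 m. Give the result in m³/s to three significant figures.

v̄ = v₀.₆ = 0.985 m/s
q = v̄ × d × w = 0.9850 × 2.17 × 3.48 = 7.438 m³/s

7.44 m³/s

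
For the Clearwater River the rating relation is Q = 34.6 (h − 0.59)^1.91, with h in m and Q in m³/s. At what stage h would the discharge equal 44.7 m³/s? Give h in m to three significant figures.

1.73 m

h − h₀ = (Q/C)^(1/b) = (44.7/34.6)^(1/1.91) = 1.144 m
h = 0.59 + 1.144 = 1.734 m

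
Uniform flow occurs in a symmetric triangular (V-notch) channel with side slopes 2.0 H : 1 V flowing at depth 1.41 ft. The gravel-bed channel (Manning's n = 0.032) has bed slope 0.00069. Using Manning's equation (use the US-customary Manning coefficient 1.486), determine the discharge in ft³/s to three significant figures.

A = z·y² = 2.0×1.41² = 3.976 ft²
P = 2y√(1+z²) = 2×1.41×√(1+2.0²) = 6.306 ft
R = A/P = 3.976/6.306 = 0.6306 ft
Q = (1.486/n)·A·R^(2/3)·S^(1/2) = (1.486/0.032) × 3.976 × 0.6306^(2/3) × 0.00069^(1/2) = 3.567 ft³/s

3.57 ft³/s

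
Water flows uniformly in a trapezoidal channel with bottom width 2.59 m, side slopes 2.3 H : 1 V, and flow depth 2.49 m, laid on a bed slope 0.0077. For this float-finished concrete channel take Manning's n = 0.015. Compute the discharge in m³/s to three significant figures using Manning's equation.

A = (b + z·y)·y = (2.59 + 2.3×2.49)×2.49 = 20.71 m²
P = b + 2y√(1+z²) = 2.59 + 2×2.49×√(1+2.3²) = 15.08 m
R = A/P = 20.71/15.08 = 1.373 m
Q = (1/n)·A·R^(2/3)·S^(1/2) = (1/0.015) × 20.71 × 1.373^(2/3) × 0.0077^(1/2) = 149.7 m³/s

150 m³/s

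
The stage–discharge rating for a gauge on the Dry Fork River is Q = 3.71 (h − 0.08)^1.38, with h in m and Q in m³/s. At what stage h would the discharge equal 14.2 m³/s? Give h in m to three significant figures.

2.72 m

h − h₀ = (Q/C)^(1/b) = (14.2/3.71)^(1/1.38) = 2.645 m
h = 0.08 + 2.645 = 2.725 m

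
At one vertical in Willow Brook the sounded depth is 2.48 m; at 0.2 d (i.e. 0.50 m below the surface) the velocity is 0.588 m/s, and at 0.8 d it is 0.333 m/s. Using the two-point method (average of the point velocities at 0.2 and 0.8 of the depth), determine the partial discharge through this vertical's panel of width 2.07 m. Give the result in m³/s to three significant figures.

2.36 m³/s

v̄ = (0.588 + 0.333) / 2 = 0.4605 m/s
q = v̄ × d × w = 0.4605 × 2.48 × 2.07 = 2.364 m³/s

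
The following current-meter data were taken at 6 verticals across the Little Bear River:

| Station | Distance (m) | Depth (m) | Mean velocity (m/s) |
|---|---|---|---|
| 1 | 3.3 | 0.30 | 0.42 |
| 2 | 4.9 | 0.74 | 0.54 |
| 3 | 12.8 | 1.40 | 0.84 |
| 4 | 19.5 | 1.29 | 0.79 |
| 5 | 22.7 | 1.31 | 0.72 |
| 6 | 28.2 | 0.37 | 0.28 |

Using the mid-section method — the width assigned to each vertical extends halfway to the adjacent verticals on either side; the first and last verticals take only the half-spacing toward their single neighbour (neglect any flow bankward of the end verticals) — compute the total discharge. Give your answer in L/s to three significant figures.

20000 L/s

w_1 = (4.9 − 3.3)/2 = 0.8 m; q_1 = 0.42 × 0.30 × 0.8 = 0.1008 m³/s
w_2 = (12.8 − 3.3)/2 = 4.75 m; q_2 = 0.54 × 0.74 × 4.75 = 1.898 m³/s
w_3 = (19.5 − 4.9)/2 = 7.3 m; q_3 = 0.84 × 1.40 × 7.3 = 8.585 m³/s
w_4 = (22.7 − 12.8)/2 = 4.95 m; q_4 = 0.79 × 1.29 × 4.95 = 5.045 m³/s
w_5 = (28.2 − 19.5)/2 = 4.35 m; q_5 = 0.72 × 1.31 × 4.35 = 4.103 m³/s
w_6 = (28.2 − 22.7)/2 = 2.75 m; q_6 = 0.28 × 0.37 × 2.75 = 0.2849 m³/s
Q = Σ qᵢ = 20.02 m³/s
= 20.02 × 1000 = 20020 L/s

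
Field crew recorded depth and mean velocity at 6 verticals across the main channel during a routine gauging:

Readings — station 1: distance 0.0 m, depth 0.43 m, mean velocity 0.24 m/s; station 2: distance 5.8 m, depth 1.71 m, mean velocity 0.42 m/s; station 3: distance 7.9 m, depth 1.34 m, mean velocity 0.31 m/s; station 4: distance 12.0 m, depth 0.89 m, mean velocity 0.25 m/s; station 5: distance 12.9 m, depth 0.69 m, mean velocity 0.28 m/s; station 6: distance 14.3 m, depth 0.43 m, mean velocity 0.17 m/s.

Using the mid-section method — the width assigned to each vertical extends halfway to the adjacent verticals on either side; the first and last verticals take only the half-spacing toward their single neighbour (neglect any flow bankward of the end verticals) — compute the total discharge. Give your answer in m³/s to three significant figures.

5.25 m³/s

w_1 = (5.8 − 0.0)/2 = 2.9 m; q_1 = 0.24 × 0.43 × 2.9 = 0.2993 m³/s
w_2 = (7.9 − 0.0)/2 = 3.95 m; q_2 = 0.42 × 1.71 × 3.95 = 2.837 m³/s
w_3 = (12.0 − 5.8)/2 = 3.1 m; q_3 = 0.31 × 1.34 × 3.1 = 1.288 m³/s
w_4 = (12.9 − 7.9)/2 = 2.5 m; q_4 = 0.25 × 0.89 × 2.5 = 0.5563 m³/s
w_5 = (14.3 − 12.0)/2 = 1.15 m; q_5 = 0.28 × 0.69 × 1.15 = 0.2222 m³/s
w_6 = (14.3 − 12.9)/2 = 0.7 m; q_6 = 0.17 × 0.43 × 0.7 = 0.05117 m³/s
Q = Σ qᵢ = 5.254 m³/s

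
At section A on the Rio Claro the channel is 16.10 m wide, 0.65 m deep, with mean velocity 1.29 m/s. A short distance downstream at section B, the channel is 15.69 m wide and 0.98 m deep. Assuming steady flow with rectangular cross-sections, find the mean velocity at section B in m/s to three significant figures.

0.878 m/s

Q = A₁V₁ = (16.10×0.65) × 1.29 = 13.50 m³/s
A₂ = 15.69 × 0.98 = 15.38 m²
V₂ = Q/A₂ = 13.50/15.38 = 0.8780 m/s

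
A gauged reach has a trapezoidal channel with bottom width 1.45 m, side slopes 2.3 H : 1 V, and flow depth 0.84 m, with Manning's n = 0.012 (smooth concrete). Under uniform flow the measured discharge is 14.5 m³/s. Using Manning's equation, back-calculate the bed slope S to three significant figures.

A = (b + z·y)·y = (1.45 + 2.3×0.84)×0.84 = 2.841 m²
P = b + 2y√(1+z²) = 1.45 + 2×0.84×√(1+2.3²) = 5.663 m
R = A/P = 2.841/5.663 = 0.5016 m
S = (Q·n / (1·A·R^(2/3)))² = (14.5×0.012 / (1×2.841×0.6313))² = 0.009412

0.00941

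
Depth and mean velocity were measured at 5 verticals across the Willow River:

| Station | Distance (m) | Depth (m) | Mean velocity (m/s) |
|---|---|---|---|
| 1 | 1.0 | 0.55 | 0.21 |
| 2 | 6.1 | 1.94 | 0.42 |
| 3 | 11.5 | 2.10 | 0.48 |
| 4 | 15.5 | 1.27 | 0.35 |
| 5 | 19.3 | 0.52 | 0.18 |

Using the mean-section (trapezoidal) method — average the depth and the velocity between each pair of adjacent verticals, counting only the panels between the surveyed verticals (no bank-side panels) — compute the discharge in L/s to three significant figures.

10600 L/s

Panel 1-2: Δb = 5.1 m, d̄ = (0.55+1.94)/2 = 1.245, v̄ = (0.21+0.42)/2 = 0.315 → q = 5.1×1.245×0.315 = 2.000 m³/s
Panel 2-3: Δb = 5.4 m, d̄ = (1.94+2.10)/2 = 2.02, v̄ = (0.42+0.48)/2 = 0.45 → q = 5.4×2.02×0.45 = 4.909 m³/s
Panel 3-4: Δb = 4 m, d̄ = (2.10+1.27)/2 = 1.685, v̄ = (0.48+0.35)/2 = 0.415 → q = 4×1.685×0.415 = 2.797 m³/s
Panel 4-5: Δb = 3.8 m, d̄ = (1.27+0.52)/2 = 0.895, v̄ = (0.35+0.18)/2 = 0.265 → q = 3.8×0.895×0.265 = 0.9013 m³/s
Q = Σ q = 10.61 m³/s
= 10.61 × 1000 = 10610 L/s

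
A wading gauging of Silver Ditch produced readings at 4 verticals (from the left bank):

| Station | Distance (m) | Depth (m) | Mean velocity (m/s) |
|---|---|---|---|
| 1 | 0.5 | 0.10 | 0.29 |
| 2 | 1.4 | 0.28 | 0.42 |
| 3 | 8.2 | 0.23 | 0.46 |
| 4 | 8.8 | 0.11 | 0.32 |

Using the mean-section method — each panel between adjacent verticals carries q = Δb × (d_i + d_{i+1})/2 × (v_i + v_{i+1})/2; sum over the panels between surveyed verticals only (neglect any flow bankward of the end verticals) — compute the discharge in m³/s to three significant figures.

Panel 1-2: Δb = 0.9 m, d̄ = (0.10+0.28)/2 = 0.19, v̄ = (0.29+0.42)/2 = 0.355 → q = 0.9×0.19×0.355 = 0.06071 m³/s
Panel 2-3: Δb = 6.8 m, d̄ = (0.28+0.23)/2 = 0.255, v̄ = (0.42+0.46)/2 = 0.44 → q = 6.8×0.255×0.44 = 0.7630 m³/s
Panel 3-4: Δb = 0.6 m, d̄ = (0.23+0.11)/2 = 0.17, v̄ = (0.46+0.32)/2 = 0.39 → q = 0.6×0.17×0.39 = 0.03978 m³/s
Q = Σ q = 0.8634 m³/s

0.863 m³/s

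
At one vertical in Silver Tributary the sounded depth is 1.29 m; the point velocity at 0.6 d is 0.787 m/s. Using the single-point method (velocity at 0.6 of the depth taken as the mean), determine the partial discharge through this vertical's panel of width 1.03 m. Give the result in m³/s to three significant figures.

1.05 m³/s

v̄ = v₀.₆ = 0.787 m/s
q = v̄ × d × w = 0.7870 × 1.29 × 1.03 = 1.046 m³/s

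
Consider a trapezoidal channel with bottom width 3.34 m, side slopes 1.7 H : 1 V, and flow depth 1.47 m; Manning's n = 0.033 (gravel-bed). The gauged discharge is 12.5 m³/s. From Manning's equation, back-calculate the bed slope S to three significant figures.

A = (b + z·y)·y = (3.34 + 1.7×1.47)×1.47 = 8.583 m²
P = b + 2y√(1+z²) = 3.34 + 2×1.47×√(1+1.7²) = 9.139 m
R = A/P = 8.583/9.139 = 0.9392 m
S = (Q·n / (1·A·R^(2/3)))² = (12.5×0.033 / (1×8.583×0.9591))² = 0.002511

0.00251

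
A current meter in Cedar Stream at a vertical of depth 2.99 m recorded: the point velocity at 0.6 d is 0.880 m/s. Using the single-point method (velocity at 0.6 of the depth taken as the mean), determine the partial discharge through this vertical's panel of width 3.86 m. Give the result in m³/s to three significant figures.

v̄ = v₀.₆ = 0.880 m/s
q = v̄ × d × w = 0.8800 × 2.99 × 3.86 = 10.16 m³/s

10.2 m³/s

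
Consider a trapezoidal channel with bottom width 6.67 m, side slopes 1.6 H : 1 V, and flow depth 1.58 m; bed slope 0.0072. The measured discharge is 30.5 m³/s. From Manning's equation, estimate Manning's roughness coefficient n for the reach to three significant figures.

A = (b + z·y)·y = (6.67 + 1.6×1.58)×1.58 = 14.53 m²
P = b + 2y√(1+z²) = 6.67 + 2×1.58×√(1+1.6²) = 12.63 m
R = A/P = 14.53/12.63 = 1.150 m
n = (1/Q)·A·R^(2/3)·S^(1/2) = (1/30.5) × 14.53 × 1.098 × 0.08485 = 0.04439

0.0444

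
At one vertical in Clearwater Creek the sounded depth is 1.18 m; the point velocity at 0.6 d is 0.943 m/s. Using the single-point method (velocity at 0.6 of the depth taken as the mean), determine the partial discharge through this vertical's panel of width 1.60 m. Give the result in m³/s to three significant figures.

v̄ = v₀.₆ = 0.943 m/s
q = v̄ × d × w = 0.9430 × 1.18 × 1.60 = 1.780 m³/s

1.78 m³/s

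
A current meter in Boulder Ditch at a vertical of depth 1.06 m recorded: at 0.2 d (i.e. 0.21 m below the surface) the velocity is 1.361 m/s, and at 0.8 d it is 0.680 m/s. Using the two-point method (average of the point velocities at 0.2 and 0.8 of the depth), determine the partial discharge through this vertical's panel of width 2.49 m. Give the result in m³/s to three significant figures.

v̄ = (1.361 + 0.680) / 2 = 1.021 m/s
q = v̄ × d × w = 1.021 × 1.06 × 2.49 = 2.694 m³/s

2.69 m³/s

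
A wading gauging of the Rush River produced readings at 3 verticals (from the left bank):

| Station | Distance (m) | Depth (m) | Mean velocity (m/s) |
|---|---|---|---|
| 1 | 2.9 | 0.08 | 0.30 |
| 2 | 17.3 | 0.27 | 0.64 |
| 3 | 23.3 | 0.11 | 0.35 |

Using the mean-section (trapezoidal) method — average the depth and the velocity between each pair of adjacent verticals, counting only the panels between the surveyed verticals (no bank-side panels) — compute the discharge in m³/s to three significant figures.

1.75 m³/s

Panel 1-2: Δb = 14.4 m, d̄ = (0.08+0.27)/2 = 0.175, v̄ = (0.30+0.64)/2 = 0.47 → q = 14.4×0.175×0.47 = 1.184 m³/s
Panel 2-3: Δb = 6 m, d̄ = (0.27+0.11)/2 = 0.19, v̄ = (0.64+0.35)/2 = 0.495 → q = 6×0.19×0.495 = 0.5643 m³/s
Q = Σ q = 1.749 m³/s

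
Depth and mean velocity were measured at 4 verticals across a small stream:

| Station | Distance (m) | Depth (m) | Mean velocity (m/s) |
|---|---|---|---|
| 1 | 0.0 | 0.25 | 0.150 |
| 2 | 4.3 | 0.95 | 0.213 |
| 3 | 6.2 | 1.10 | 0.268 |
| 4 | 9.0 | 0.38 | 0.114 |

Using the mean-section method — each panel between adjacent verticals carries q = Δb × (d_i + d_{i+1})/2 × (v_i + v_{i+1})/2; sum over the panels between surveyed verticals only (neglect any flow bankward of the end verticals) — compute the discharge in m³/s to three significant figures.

Panel 1-2: Δb = 4.3 m, d̄ = (0.25+0.95)/2 = 0.6, v̄ = (0.150+0.213)/2 = 0.1815 → q = 4.3×0.6×0.1815 = 0.4683 m³/s
Panel 2-3: Δb = 1.9 m, d̄ = (0.95+1.10)/2 = 1.025, v̄ = (0.213+0.268)/2 = 0.2405 → q = 1.9×1.025×0.2405 = 0.4684 m³/s
Panel 3-4: Δb = 2.8 m, d̄ = (1.10+0.38)/2 = 0.74, v̄ = (0.268+0.114)/2 = 0.191 → q = 2.8×0.74×0.191 = 0.3958 m³/s
Q = Σ q = 1.332 m³/s

1.33 m³/s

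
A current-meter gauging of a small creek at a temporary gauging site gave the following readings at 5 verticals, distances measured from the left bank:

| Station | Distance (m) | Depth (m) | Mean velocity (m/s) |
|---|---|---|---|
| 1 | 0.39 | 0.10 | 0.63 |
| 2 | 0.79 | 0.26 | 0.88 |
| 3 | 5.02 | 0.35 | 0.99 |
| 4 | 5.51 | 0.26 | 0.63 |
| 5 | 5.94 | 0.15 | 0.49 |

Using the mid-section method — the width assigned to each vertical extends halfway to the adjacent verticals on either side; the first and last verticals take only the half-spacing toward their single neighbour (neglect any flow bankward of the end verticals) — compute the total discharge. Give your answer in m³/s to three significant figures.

1.45 m³/s

w_1 = (0.79 − 0.39)/2 = 0.2 m; q_1 = 0.63 × 0.10 × 0.2 = 0.01260 m³/s
w_2 = (5.02 − 0.39)/2 = 2.315 m; q_2 = 0.88 × 0.26 × 2.315 = 0.5297 m³/s
w_3 = (5.51 − 0.79)/2 = 2.36 m; q_3 = 0.99 × 0.35 × 2.36 = 0.8177 m³/s
w_4 = (5.94 − 5.02)/2 = 0.46 m; q_4 = 0.63 × 0.26 × 0.46 = 0.07535 m³/s
w_5 = (5.94 − 5.51)/2 = 0.215 m; q_5 = 0.49 × 0.15 × 0.215 = 0.01580 m³/s
Q = Σ qᵢ = 1.451 m³/s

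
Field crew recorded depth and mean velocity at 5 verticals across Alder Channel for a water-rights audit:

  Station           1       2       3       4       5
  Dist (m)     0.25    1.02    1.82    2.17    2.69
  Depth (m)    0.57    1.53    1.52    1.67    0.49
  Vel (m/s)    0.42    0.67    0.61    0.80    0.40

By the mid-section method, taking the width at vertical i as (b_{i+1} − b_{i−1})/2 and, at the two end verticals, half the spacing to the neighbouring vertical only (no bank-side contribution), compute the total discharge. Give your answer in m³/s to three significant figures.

w_1 = (1.02 − 0.25)/2 = 0.385 m; q_1 = 0.42 × 0.57 × 0.385 = 0.09217 m³/s
w_2 = (1.82 − 0.25)/2 = 0.785 m; q_2 = 0.67 × 1.53 × 0.785 = 0.8047 m³/s
w_3 = (2.17 − 1.02)/2 = 0.575 m; q_3 = 0.61 × 1.52 × 0.575 = 0.5331 m³/s
w_4 = (2.69 − 1.82)/2 = 0.435 m; q_4 = 0.80 × 1.67 × 0.435 = 0.5812 m³/s
w_5 = (2.69 − 2.17)/2 = 0.26 m; q_5 = 0.40 × 0.49 × 0.26 = 0.05096 m³/s
Q = Σ qᵢ = 2.062 m³/s

2.06 m³/s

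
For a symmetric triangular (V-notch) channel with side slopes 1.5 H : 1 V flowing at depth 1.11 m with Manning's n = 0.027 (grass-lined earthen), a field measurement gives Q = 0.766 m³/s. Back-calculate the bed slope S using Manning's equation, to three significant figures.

0.000351

A = z·y² = 1.5×1.11² = 1.848 m²
P = 2y√(1+z²) = 2×1.11×√(1+1.5²) = 4.002 m
R = A/P = 1.848/4.002 = 0.4618 m
S = (Q·n / (1·A·R^(2/3)))² = (0.766×0.027 / (1×1.848×0.5974))² = 0.0003508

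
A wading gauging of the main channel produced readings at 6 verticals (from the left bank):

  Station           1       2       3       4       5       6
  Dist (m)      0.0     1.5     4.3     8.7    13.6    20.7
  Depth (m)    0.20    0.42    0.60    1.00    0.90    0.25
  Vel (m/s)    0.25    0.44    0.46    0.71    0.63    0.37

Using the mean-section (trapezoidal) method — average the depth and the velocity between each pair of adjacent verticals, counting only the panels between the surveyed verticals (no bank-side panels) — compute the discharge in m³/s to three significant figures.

8.02 m³/s

Panel 1-2: Δb = 1.5 m, d̄ = (0.20+0.42)/2 = 0.31, v̄ = (0.25+0.44)/2 = 0.345 → q = 1.5×0.31×0.345 = 0.1604 m³/s
Panel 2-3: Δb = 2.8 m, d̄ = (0.42+0.60)/2 = 0.51, v̄ = (0.44+0.46)/2 = 0.45 → q = 2.8×0.51×0.45 = 0.6426 m³/s
Panel 3-4: Δb = 4.4 m, d̄ = (0.60+1.00)/2 = 0.8, v̄ = (0.46+0.71)/2 = 0.585 → q = 4.4×0.8×0.585 = 2.059 m³/s
Panel 4-5: Δb = 4.9 m, d̄ = (1.00+0.90)/2 = 0.95, v̄ = (0.71+0.63)/2 = 0.67 → q = 4.9×0.95×0.67 = 3.119 m³/s
Panel 5-6: Δb = 7.1 m, d̄ = (0.90+0.25)/2 = 0.575, v̄ = (0.63+0.37)/2 = 0.5 → q = 7.1×0.575×0.5 = 2.041 m³/s
Q = Σ q = 8.022 m³/s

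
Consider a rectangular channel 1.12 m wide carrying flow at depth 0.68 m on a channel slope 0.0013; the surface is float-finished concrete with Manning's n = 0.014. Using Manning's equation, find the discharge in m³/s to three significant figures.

0.893 m³/s

A = b·y = 1.12 × 0.68 = 0.7616 m²
P = b + 2y = 1.12 + 2×0.68 = 2.480 m
R = A/P = 0.7616/2.480 = 0.3071 m
Q = (1/n)·A·R^(2/3)·S^(1/2) = (1/0.014) × 0.7616 × 0.3071^(2/3) × 0.0013^(1/2) = 0.8928 m³/s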